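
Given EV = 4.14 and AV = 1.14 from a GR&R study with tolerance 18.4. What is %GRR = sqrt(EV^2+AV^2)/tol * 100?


GRR = sqrt(EV^2 + AV^2) = sqrt(4.14^2 + 1.14^2) = 4.294089
%GRR = GRR / tol * 100 = 4.294089 / 18.4 * 100
%GRR = 23.3374

23.3374


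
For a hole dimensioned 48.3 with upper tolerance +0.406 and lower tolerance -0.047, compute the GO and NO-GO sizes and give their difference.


GO = nominal - lower_tol (smallest hole = maximum material condition)
GO = 48.3 - 0.047 = 48.253
NO-GO = nominal + upper_tol (largest hole = least material condition)
NO-GO = 48.3 + 0.406 = 48.706
spread = NO-GO - GO = 48.706 - 48.253 = 0.4530

0.4530


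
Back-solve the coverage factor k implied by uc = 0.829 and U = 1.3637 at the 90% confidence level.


k = U / uc
k = 1.3637 / 0.829
k = 1.645

1.645


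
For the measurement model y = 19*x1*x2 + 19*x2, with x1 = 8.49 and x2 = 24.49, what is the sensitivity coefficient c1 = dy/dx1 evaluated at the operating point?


y = 19*x1*x2 + 19*x2
dy/dx1 = 19*x2
Evaluate at x2 = 24.49: c1 = 19 * 24.49
c1 = 465.3100

465.3100


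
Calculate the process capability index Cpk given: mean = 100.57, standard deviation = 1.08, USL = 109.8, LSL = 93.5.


Cpu = (USL - mean) / (3*sigma) = (109.8 - 100.57) / (3*1.08) = 2.8488
Cpl = (mean - LSL) / (3*sigma) = (100.57 - 93.5) / (3*1.08) = 2.1821
Cpk = min(Cpu, Cpl) = 2.1821

2.1821


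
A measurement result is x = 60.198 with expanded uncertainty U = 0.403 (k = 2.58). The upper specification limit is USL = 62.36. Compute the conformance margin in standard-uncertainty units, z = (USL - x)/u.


u = U / k = 0.403 / 2.58 = 0.15620155
margin = |USL - x| = |62.36 - 60.198| = 2.162
z = margin / u = 2.162 / 0.15620155
z = 13.8411

13.8411


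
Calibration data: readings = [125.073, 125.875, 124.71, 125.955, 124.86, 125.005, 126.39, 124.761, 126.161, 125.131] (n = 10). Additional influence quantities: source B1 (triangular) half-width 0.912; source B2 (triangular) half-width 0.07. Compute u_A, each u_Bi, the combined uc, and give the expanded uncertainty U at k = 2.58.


mean = (125.073 + 125.875 + 124.71 + 125.955 + 124.86 + 125.005 + 126.39 + 124.761 + 126.161 + 125.131) / 10 = 125.3921
s = sqrt(sum((x - mean)^2)/(n-1)) = 0.63277018
u_A = s / sqrt(n) = 0.63277018 / sqrt(10) = 0.2000995
u_B1 = 0.912 / sqrt(6) = 0.37232244
u_B2 = 0.07 / sqrt(6) = 0.02857738
uc = sqrt(0.2000995^2 + 0.37232244^2 + 0.02857738^2) = 0.42365136
U = k * uc = 2.58 * 0.42365136
U = 1.0930

1.0930


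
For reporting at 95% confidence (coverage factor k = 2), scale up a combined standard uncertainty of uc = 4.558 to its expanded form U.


U = k * uc
U = 2 * 4.558
U = 9.1160

9.1160


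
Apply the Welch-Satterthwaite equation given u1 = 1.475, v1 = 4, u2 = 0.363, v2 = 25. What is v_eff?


uc = sqrt(u1^2 + u2^2) = sqrt(1.475^2 + 0.363^2) = 1.5190109
v_eff = uc^4 / (u1^4/v1 + u2^4/v2)
= 1.5190109^4 / (1.475^4/4 + 0.363^4/25)
= 5.3240676 / 1.1840306
v_eff = 4.4966

4.4966


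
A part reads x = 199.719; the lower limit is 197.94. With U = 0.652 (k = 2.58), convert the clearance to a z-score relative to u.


u = U / k = 0.652 / 2.58 = 0.25271318
margin = |LSL - x| = |197.94 - 199.719| = 1.779
z = margin / u = 1.779 / 0.25271318
z = 7.0396

7.0396


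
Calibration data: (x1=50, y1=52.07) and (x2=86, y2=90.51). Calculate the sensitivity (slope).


slope = (y2 - y1) / (x2 - x1)
= (90.51 - 52.07) / (86 - 50)
= 38.4400 / 36
= 1.0678

1.0678


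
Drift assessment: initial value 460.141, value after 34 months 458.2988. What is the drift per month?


rate = (v2 - v1) / months
= (458.2988 - 460.141) / 34
= -1.8422 / 34
= -0.0542

-0.0542


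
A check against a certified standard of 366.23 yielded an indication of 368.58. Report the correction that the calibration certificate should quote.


Correction = standard - reading
= 366.23 - 368.58
= -2.3500

-2.3500


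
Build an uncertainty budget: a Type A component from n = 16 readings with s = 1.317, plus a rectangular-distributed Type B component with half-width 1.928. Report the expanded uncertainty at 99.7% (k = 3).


u_A = s / sqrt(n) = 1.317 / sqrt(16) = 0.32925
u_B = half_width / sqrt(3) = 1.928 / sqrt(3) = 1.1131313
uc = sqrt(u_A^2 + u_B^2) = sqrt(0.32925^2 + 1.1131313^2) = 1.1608044
U = k * uc = 3 * 1.1608044
U = 3.4824

3.4824


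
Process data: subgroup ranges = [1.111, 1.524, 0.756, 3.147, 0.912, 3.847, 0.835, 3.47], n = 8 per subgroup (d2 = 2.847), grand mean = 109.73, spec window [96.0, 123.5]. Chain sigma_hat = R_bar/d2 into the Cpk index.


R_bar = (1.111 + 1.524 + 0.756 + 3.147 + 0.912 + 3.847 + 0.835 + 3.47) / 8 = 1.95025
sigma = R_bar / d2 = 1.95025 / 2.847 = 0.68501932
Cp = (USL - LSL)/(6*sigma) = (123.5 - 96.0)/(6*0.68501932) = 6.6908
Cpu = (123.5 - 109.73)/(3*0.68501932) = 6.7005
Cpl = (109.73 - 96.0)/(3*0.68501932) = 6.6811
Cpk = min(Cpu, Cpl) = 6.6811

6.6811


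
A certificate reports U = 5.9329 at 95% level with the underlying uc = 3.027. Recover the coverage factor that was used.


k = U / uc
k = 5.9329 / 3.027
k = 1.96

1.96


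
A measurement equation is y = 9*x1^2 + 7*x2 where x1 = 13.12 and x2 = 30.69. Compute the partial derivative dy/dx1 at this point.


y = 9*x1^2 + 7*x2
dy/dx1 = 2*9*x1
Evaluate at x1 = 13.12: c1 = 18 * 13.12
c1 = 236.1600

236.1600


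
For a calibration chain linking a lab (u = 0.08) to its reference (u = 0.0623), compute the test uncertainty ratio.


TUR = u_lab / u_ref
= 0.08 / 0.0623
= 1.2841

1.2841


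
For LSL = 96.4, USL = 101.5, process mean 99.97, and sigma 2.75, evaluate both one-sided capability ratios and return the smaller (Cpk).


Cpu = (USL - mean) / (3*sigma) = (101.5 - 99.97) / (3*2.75) = 0.1855
Cpl = (mean - LSL) / (3*sigma) = (99.97 - 96.4) / (3*2.75) = 0.4327
Cpk = min(Cpu, Cpl) = 0.1855

0.1855


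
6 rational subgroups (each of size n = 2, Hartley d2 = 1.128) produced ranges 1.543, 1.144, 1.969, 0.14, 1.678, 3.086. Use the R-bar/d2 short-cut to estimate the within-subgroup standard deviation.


R_bar = (1.543 + 1.144 + 1.969 + 0.14 + 1.678 + 3.086) / 6
R_bar = 9.56 / 6 = 1.5933333
sigma_hat = R_bar / d2 = 1.5933333 / 1.128 = 1.4125

1.4125


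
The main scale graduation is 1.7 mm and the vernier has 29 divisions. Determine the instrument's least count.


LC = MSD / n_div
= 1.7 / 29
= 0.0586

0.0586


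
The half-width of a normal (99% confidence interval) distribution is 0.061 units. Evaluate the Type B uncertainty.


u_B = half_width / 2.576
u_B = 0.061 / 2.576
u_B = 0.0237

0.0237


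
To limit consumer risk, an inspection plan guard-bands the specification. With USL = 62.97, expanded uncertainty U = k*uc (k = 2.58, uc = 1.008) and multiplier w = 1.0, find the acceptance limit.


U = k * uc = 2.58 * 1.008 = 2.60064
guard band g = w * U = 1.0 * 2.60064 = 2.60064
AL = USL - g = 62.97 - 2.60064
AL = 60.3694

60.3694


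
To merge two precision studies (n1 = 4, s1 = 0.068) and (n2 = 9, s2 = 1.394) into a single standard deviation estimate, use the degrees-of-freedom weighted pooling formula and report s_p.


s_p = sqrt(((n1-1)*s1^2 + (n2-1)*s2^2) / (n1+n2-2))
numerator = (4-1)*0.068^2 + (9-1)*1.394^2 = 0.013872 + 15.545888 = 15.55976
denominator = 4 + 9 - 2 = 11
s_p^2 = 15.55976 / 11 = 1.4145236
s_p = sqrt(1.4145236) = 1.1893

1.1893


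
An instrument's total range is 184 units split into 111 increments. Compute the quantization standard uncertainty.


resolution = range / divisions
resolution = 184 / 111 = 1.6576577
u_res = resolution / (2*sqrt(3))
u_res = 1.6576577 / 3.4641016
u_res = 0.4785

0.4785


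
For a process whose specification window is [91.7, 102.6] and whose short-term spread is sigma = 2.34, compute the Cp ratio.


Cp = (USL - LSL) / (6 * sigma)
= (102.6 - 91.7) / (6 * 2.34)
= 10.9000 / 14.0400
= 0.7764

0.7764


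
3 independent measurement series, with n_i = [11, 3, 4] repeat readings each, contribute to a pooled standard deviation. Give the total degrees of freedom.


nu = sum_i (n_i - 1)
nu = ((11 - 1) + (3 - 1) + (4 - 1))
nu = 10 + 2 + 3
nu = 15

15


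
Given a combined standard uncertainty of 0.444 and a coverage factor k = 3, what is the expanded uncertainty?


U = k * uc
U = 3 * 0.444
U = 1.3320

1.3320


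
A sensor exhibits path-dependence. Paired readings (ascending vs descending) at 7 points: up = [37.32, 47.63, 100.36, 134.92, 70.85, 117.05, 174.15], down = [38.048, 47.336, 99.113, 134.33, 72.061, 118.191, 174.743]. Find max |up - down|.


|37.32 - 38.048| = 0.7280
|47.63 - 47.336| = 0.2940
|100.36 - 99.113| = 1.2470
|134.92 - 134.33| = 0.5900
|70.85 - 72.061| = 1.2110
|117.05 - 118.191| = 1.1410
|174.15 - 174.743| = 0.5930
hysteresis = max(diffs) = 1.2470

1.2470


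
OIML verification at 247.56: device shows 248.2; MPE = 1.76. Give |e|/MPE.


e = indication - reference = 248.2 - 247.56 = 0.6400
|e| = 0.6400
ratio = |e| / MPE = 0.6400 / 1.76
ratio = 0.3636

0.3636


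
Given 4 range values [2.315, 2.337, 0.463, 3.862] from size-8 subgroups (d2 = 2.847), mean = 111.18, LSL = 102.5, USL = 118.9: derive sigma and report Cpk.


R_bar = (2.315 + 2.337 + 0.463 + 3.862) / 4 = 2.24425
sigma = R_bar / d2 = 2.24425 / 2.847 = 0.78828591
Cp = (USL - LSL)/(6*sigma) = (118.9 - 102.5)/(6*0.78828591) = 3.4674
Cpu = (118.9 - 111.18)/(3*0.78828591) = 3.2645
Cpl = (111.18 - 102.5)/(3*0.78828591) = 3.6704
Cpk = min(Cpu, Cpl) = 3.2645

3.2645


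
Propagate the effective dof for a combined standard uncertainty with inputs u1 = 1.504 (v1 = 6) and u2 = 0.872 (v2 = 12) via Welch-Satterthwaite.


uc = sqrt(u1^2 + u2^2) = sqrt(1.504^2 + 0.872^2) = 1.7385051
v_eff = uc^4 / (u1^4/v1 + u2^4/v2)
= 1.7385051^4 / (1.504^4/6 + 0.872^4/12)
= 9.1349017 / 0.90096805
v_eff = 10.1390

10.1390


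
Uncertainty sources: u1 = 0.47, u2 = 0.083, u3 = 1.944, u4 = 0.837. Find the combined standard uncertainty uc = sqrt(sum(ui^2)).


uc = sqrt(0.47^2 + 0.083^2 + 1.944^2 + 0.837^2)
uc = sqrt(4.707494)
uc = 2.1697

2.1697


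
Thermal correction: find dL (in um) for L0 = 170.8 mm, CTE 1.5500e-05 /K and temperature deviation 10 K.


dL = L * alpha * dT
= 170.8 * 1.5500e-05 * 10
= 0.0264740 mm
dL_um = 0.0264740 * 1000 = 26.4740 um

26.4740


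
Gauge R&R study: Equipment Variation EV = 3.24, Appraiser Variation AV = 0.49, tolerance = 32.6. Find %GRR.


GRR = sqrt(EV^2 + AV^2) = sqrt(3.24^2 + 0.49^2) = 3.276843
%GRR = GRR / tol * 100 = 3.276843 / 32.6 * 100
%GRR = 10.0517

10.0517


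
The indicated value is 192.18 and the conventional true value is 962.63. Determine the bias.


Systematic error = measured - true
= 192.18 - 962.63
= -770.4500

-770.4500


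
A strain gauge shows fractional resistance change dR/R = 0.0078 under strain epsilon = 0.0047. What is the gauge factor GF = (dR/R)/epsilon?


GF = (dR/R) / epsilon
= 0.0078 / 0.0047
= 1.6596

1.6596


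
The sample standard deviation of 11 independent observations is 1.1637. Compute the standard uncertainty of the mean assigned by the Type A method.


u_A = s / sqrt(n)
u_A = 1.1637 / sqrt(11)
u_A = 1.1637 / 3.3166248
u_A = 0.3509

0.3509


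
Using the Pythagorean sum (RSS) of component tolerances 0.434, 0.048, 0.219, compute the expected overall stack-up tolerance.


RSS = sqrt(0.434^2 + 0.048^2 + 0.219^2)
= sqrt(0.238621)
= 0.4885

0.4885


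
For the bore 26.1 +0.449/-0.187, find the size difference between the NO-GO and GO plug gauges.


GO = nominal - lower_tol (smallest hole = maximum material condition)
GO = 26.1 - 0.187 = 25.913
NO-GO = nominal + upper_tol (largest hole = least material condition)
NO-GO = 26.1 + 0.449 = 26.549
spread = NO-GO - GO = 26.549 - 25.913 = 0.6360

0.6360


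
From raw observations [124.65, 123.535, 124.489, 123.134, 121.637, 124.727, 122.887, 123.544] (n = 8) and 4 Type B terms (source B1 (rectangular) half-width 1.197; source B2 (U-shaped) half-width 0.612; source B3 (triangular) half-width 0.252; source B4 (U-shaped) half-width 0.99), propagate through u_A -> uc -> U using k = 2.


mean = (124.65 + 123.535 + 124.489 + 123.134 + 121.637 + 124.727 + 122.887 + 123.544) / 8 = 123.575375
s = sqrt(sum((x - mean)^2)/(n-1)) = 1.0518252
u_A = s / sqrt(n) = 1.0518252 / sqrt(8) = 0.37187637
u_B1 = 1.197 / sqrt(3) = 0.69108827
u_B2 = 0.612 / sqrt(2) = 0.43274935
u_B3 = 0.252 / sqrt(6) = 0.10287857
u_B4 = 0.99 / sqrt(2) = 0.70003571
uc = sqrt(0.37187637^2 + 0.69108827^2 + 0.43274935^2 + 0.10287857^2 + 0.70003571^2) = 1.1418411
U = k * uc = 2 * 1.1418411
U = 2.2837

2.2837


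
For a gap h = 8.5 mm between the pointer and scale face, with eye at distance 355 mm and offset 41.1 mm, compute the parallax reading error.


error = h * offset / d
= 8.5 * 41.1 / 355
= 0.9841

0.9841


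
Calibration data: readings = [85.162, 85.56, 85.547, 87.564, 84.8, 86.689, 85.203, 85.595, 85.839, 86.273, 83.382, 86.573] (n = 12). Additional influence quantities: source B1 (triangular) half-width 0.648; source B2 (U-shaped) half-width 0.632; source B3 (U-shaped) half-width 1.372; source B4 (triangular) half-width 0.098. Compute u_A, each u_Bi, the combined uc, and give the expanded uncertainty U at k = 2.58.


mean = (85.162 + 85.56 + 85.547 + 87.564 + 84.8 + 86.689 + 85.203 + 85.595 + 85.839 + 86.273 + 83.382 + 86.573) / 12 = 85.68225
s = sqrt(sum((x - mean)^2)/(n-1)) = 1.0588255
u_A = s / sqrt(n) = 1.0588255 / sqrt(12) = 0.30565659
u_B1 = 0.648 / sqrt(6) = 0.26454489
u_B2 = 0.632 / sqrt(2) = 0.44689149
u_B3 = 1.372 / sqrt(2) = 0.9701505
u_B4 = 0.098 / sqrt(6) = 0.040008332
uc = sqrt(0.30565659^2 + 0.26454489^2 + 0.44689149^2 + 0.9701505^2 + 0.040008332^2) = 1.1427662
U = k * uc = 2.58 * 1.1427662
U = 2.9483

2.9483


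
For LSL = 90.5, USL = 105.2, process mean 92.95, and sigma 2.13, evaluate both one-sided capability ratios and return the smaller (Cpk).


Cpu = (USL - mean) / (3*sigma) = (105.2 - 92.95) / (3*2.13) = 1.9171
Cpl = (mean - LSL) / (3*sigma) = (92.95 - 90.5) / (3*2.13) = 0.3834
Cpk = min(Cpu, Cpl) = 0.3834

0.3834


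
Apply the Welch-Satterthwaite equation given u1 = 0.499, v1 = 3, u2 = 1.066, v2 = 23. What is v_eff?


uc = sqrt(u1^2 + u2^2) = sqrt(0.499^2 + 1.066^2) = 1.1770119
v_eff = uc^4 / (u1^4/v1 + u2^4/v2)
= 1.1770119^4 / (0.499^4/3 + 1.066^4/23)
= 1.9192141 / 0.07681086
v_eff = 24.9862

24.9862


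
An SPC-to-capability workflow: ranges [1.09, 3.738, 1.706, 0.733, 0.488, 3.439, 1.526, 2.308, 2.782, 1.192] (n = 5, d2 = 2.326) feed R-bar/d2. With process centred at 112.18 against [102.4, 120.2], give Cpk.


R_bar = (1.09 + 3.738 + 1.706 + 0.733 + 0.488 + 3.439 + 1.526 + 2.308 + 2.782 + 1.192) / 10 = 1.9002
sigma = R_bar / d2 = 1.9002 / 2.326 = 0.81693895
Cp = (USL - LSL)/(6*sigma) = (120.2 - 102.4)/(6*0.81693895) = 3.6314
Cpu = (120.2 - 112.18)/(3*0.81693895) = 3.2724
Cpl = (112.18 - 102.4)/(3*0.81693895) = 3.9905
Cpk = min(Cpu, Cpl) = 3.2724

3.2724


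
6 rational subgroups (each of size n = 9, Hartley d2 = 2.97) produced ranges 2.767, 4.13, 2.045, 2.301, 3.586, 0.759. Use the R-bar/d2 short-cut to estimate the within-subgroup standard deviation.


R_bar = (2.767 + 4.13 + 2.045 + 2.301 + 3.586 + 0.759) / 6
R_bar = 15.588 / 6 = 2.598
sigma_hat = R_bar / d2 = 2.598 / 2.97 = 0.8747

0.8747


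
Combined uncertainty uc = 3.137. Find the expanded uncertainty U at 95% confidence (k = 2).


U = k * uc
U = 2 * 3.137
U = 6.2740

6.2740


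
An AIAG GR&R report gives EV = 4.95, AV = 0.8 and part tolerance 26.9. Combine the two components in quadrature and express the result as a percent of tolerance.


GRR = sqrt(EV^2 + AV^2) = sqrt(4.95^2 + 0.8^2) = 5.0142298
%GRR = GRR / tol * 100 = 5.0142298 / 26.9 * 100
%GRR = 18.6403

18.6403


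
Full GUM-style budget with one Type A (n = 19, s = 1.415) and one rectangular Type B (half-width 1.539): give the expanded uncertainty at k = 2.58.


u_A = s / sqrt(n) = 1.415 / sqrt(19) = 0.32462326
u_B = half_width / sqrt(3) = 1.539 / sqrt(3) = 0.88854206
uc = sqrt(u_A^2 + u_B^2) = sqrt(0.32462326^2 + 0.88854206^2) = 0.94598481
U = k * uc = 2.58 * 0.94598481
U = 2.4406

2.4406


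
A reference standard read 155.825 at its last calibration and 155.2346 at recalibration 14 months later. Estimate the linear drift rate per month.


rate = (v2 - v1) / months
= (155.2346 - 155.825) / 14
= -0.5904 / 14
= -0.0422

-0.0422


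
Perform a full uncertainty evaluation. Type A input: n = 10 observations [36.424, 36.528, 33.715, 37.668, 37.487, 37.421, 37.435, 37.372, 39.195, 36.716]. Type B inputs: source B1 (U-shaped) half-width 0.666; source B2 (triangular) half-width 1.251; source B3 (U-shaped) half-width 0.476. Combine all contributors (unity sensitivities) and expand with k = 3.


mean = (36.424 + 36.528 + 33.715 + 37.668 + 37.487 + 37.421 + 37.435 + 37.372 + 39.195 + 36.716) / 10 = 36.9961
s = sqrt(sum((x - mean)^2)/(n-1)) = 1.3917438
u_A = s / sqrt(n) = 1.3917438 / sqrt(10) = 0.44010803
u_B1 = 0.666 / sqrt(2) = 0.47093312
u_B2 = 1.251 / sqrt(6) = 0.51071861
u_B3 = 0.476 / sqrt(2) = 0.33658283
uc = sqrt(0.44010803^2 + 0.47093312^2 + 0.51071861^2 + 0.33658283^2) = 0.88859135
U = k * uc = 3 * 0.88859135
U = 2.6658

2.6658


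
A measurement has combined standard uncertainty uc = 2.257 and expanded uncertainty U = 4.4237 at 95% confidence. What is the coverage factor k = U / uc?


k = U / uc
k = 4.4237 / 2.257
k = 1.96

1.96


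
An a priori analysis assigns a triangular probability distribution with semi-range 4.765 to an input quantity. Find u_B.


u_B = half_width / sqrt(6)
u_B = 4.765 / 2.4494897
u_B = 1.9453

1.9453


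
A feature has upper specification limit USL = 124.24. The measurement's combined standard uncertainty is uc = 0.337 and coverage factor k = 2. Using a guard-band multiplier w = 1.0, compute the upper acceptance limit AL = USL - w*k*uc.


U = k * uc = 2 * 0.337 = 0.674
guard band g = w * U = 1.0 * 0.674 = 0.674
AL = USL - g = 124.24 - 0.674
AL = 123.5660

123.5660


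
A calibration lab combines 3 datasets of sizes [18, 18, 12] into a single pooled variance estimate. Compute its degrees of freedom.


nu = sum_i (n_i - 1)
nu = ((18 - 1) + (18 - 1) + (12 - 1))
nu = 17 + 17 + 11
nu = 45

45


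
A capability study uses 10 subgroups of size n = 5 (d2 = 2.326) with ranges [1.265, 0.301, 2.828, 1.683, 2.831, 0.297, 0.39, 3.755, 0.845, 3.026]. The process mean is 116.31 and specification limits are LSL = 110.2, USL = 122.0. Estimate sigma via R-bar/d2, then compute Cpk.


R_bar = (1.265 + 0.301 + 2.828 + 1.683 + 2.831 + 0.297 + 0.39 + 3.755 + 0.845 + 3.026) / 10 = 1.7221
sigma = R_bar / d2 = 1.7221 / 2.326 = 0.74036973
Cp = (USL - LSL)/(6*sigma) = (122.0 - 110.2)/(6*0.74036973) = 2.6563
Cpu = (122.0 - 116.31)/(3*0.74036973) = 2.5618
Cpl = (116.31 - 110.2)/(3*0.74036973) = 2.7509
Cpk = min(Cpu, Cpl) = 2.5618

2.5618


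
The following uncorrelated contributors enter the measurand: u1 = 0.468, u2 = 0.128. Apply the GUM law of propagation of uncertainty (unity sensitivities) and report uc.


uc = sqrt(0.468^2 + 0.128^2)
uc = sqrt(0.235408)
uc = 0.4852

0.4852


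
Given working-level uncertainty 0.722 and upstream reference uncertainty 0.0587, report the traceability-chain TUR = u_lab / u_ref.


TUR = u_lab / u_ref
= 0.722 / 0.0587
= 12.2998

12.2998


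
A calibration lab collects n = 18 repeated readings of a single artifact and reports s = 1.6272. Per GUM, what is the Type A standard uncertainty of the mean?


u_A = s / sqrt(n)
u_A = 1.6272 / sqrt(18)
u_A = 1.6272 / 4.2426407
u_A = 0.3835

0.3835


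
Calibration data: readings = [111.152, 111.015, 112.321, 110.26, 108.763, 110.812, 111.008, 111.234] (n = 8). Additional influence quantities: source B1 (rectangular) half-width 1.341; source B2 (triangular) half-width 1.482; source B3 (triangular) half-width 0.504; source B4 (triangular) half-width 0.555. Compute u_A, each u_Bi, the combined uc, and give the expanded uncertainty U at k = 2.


mean = (111.152 + 111.015 + 112.321 + 110.26 + 108.763 + 110.812 + 111.008 + 111.234) / 8 = 110.820625
s = sqrt(sum((x - mean)^2)/(n-1)) = 1.0108624
u_A = s / sqrt(n) = 1.0108624 / sqrt(8) = 0.35739383
u_B1 = 1.341 / sqrt(3) = 0.77422671
u_B2 = 1.482 / sqrt(6) = 0.60502397
u_B3 = 0.504 / sqrt(6) = 0.20575714
u_B4 = 0.555 / sqrt(6) = 0.2265778
uc = sqrt(0.35739383^2 + 0.77422671^2 + 0.60502397^2 + 0.20575714^2 + 0.2265778^2) = 1.0894425
U = k * uc = 2 * 1.0894425
U = 2.1789

2.1789


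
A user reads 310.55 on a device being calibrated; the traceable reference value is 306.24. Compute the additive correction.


Correction = standard - reading
= 306.24 - 310.55
= -4.3100

-4.3100


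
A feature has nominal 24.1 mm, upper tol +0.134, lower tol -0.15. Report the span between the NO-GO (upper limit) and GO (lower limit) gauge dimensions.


GO = nominal - lower_tol (smallest hole = maximum material condition)
GO = 24.1 - 0.15 = 23.95
NO-GO = nominal + upper_tol (largest hole = least material condition)
NO-GO = 24.1 + 0.134 = 24.234
spread = NO-GO - GO = 24.234 - 23.95 = 0.2840

0.2840


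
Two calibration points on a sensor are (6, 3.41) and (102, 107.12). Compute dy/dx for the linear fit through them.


slope = (y2 - y1) / (x2 - x1)
= (107.12 - 3.41) / (102 - 6)
= 103.7100 / 96
= 1.0803

1.0803


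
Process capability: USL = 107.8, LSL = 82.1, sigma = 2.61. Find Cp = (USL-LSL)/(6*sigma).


Cp = (USL - LSL) / (6 * sigma)
= (107.8 - 82.1) / (6 * 2.61)
= 25.7000 / 15.6600
= 1.6411

1.6411


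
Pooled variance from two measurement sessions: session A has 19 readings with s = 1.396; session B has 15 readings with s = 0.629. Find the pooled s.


s_p = sqrt(((n1-1)*s1^2 + (n2-1)*s2^2) / (n1+n2-2))
numerator = (19-1)*1.396^2 + (15-1)*0.629^2 = 35.078688 + 5.538974 = 40.617662
denominator = 19 + 15 - 2 = 32
s_p^2 = 40.617662 / 32 = 1.2693019
s_p = sqrt(1.2693019) = 1.1266

1.1266


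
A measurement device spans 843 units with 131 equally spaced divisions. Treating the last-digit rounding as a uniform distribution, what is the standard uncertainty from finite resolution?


resolution = range / divisions
resolution = 843 / 131 = 6.4351145
u_res = resolution / (2*sqrt(3))
u_res = 6.4351145 / 3.4641016
u_res = 1.8577

1.8577


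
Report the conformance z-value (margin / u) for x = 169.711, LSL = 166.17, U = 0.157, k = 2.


u = U / k = 0.157 / 2 = 0.0785
margin = |LSL - x| = |166.17 - 169.711| = 3.541
z = margin / u = 3.541 / 0.0785
z = 45.1083

45.1083


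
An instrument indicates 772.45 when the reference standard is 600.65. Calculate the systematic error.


Systematic error = measured - true
= 772.45 - 600.65
= 171.8000

171.8000


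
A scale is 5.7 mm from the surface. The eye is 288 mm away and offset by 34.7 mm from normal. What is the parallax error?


error = h * offset / d
= 5.7 * 34.7 / 288
= 0.6868

0.6868


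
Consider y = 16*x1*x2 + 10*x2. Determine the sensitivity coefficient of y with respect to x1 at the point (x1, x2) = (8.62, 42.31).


y = 16*x1*x2 + 10*x2
dy/dx1 = 16*x2
Evaluate at x2 = 42.31: c1 = 16 * 42.31
c1 = 676.9600

676.9600


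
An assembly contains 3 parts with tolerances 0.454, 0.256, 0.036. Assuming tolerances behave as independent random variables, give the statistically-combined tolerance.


RSS = sqrt(0.454^2 + 0.256^2 + 0.036^2)
= sqrt(0.272948)
= 0.5224

0.5224


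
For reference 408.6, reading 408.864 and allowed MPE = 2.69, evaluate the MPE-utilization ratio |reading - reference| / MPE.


e = indication - reference = 408.864 - 408.6 = 0.2640
|e| = 0.2640
ratio = |e| / MPE = 0.2640 / 2.69
ratio = 0.0981

0.0981


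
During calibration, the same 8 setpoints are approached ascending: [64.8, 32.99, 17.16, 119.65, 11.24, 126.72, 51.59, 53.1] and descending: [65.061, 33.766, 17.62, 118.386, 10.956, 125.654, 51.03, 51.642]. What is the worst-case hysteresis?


|64.8 - 65.061| = 0.2610
|32.99 - 33.766| = 0.7760
|17.16 - 17.62| = 0.4600
|119.65 - 118.386| = 1.2640
|11.24 - 10.956| = 0.2840
|126.72 - 125.654| = 1.0660
|51.59 - 51.03| = 0.5600
|53.1 - 51.642| = 1.4580
hysteresis = max(diffs) = 1.4580

1.4580


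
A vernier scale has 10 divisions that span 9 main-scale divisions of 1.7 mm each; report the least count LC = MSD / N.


LC = MSD / n_div
= 1.7 / 10
= 0.1700

0.1700


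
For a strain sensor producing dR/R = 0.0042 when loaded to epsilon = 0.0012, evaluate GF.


GF = (dR/R) / epsilon
= 0.0042 / 0.0012
= 3.5000

3.5000


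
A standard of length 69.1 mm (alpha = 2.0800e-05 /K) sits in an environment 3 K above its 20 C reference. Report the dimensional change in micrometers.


dL = L * alpha * dT
= 69.1 * 2.0800e-05 * 3
= 0.0043118 mm
dL_um = 0.0043118 * 1000 = 4.3118 um

4.3118


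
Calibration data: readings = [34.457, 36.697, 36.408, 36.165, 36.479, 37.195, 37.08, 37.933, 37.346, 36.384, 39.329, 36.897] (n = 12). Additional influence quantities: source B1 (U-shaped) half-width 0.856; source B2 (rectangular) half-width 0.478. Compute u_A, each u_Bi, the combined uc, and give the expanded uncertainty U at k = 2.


mean = (34.457 + 36.697 + 36.408 + 36.165 + 36.479 + 37.195 + 37.08 + 37.933 + 37.346 + 36.384 + 39.329 + 36.897) / 12 = 36.86416667
s = sqrt(sum((x - mean)^2)/(n-1)) = 1.1483314
u_A = s / sqrt(n) = 1.1483314 / sqrt(12) = 0.33149472
u_B1 = 0.856 / sqrt(2) = 0.6052834
u_B2 = 0.478 / sqrt(3) = 0.27597343
uc = sqrt(0.33149472^2 + 0.6052834^2 + 0.27597343^2) = 0.74324833
U = k * uc = 2 * 0.74324833
U = 1.4865

1.4865


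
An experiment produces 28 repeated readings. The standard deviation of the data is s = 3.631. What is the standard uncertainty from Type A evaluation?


u_A = s / sqrt(n)
u_A = 3.631 / sqrt(28)
u_A = 3.631 / 5.2915026
u_A = 0.6862

0.6862


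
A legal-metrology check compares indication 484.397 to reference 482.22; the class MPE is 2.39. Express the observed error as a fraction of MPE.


e = indication - reference = 484.397 - 482.22 = 2.1770
|e| = 2.1770
ratio = |e| / MPE = 2.1770 / 2.39
ratio = 0.9109

0.9109


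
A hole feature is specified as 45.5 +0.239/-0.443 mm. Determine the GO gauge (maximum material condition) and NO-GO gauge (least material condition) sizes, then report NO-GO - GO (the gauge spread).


GO = nominal - lower_tol (smallest hole = maximum material condition)
GO = 45.5 - 0.443 = 45.057
NO-GO = nominal + upper_tol (largest hole = least material condition)
NO-GO = 45.5 + 0.239 = 45.739
spread = NO-GO - GO = 45.739 - 45.057 = 0.6820

0.6820


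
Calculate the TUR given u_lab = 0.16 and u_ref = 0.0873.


TUR = u_lab / u_ref
= 0.16 / 0.0873
= 1.8328

1.8328


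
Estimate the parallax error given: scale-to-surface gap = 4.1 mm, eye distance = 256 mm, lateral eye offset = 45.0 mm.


error = h * offset / d
= 4.1 * 45.0 / 256
= 0.7207

0.7207


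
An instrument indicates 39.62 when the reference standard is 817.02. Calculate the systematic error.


Systematic error = measured - true
= 39.62 - 817.02
= -777.4000

-777.4000


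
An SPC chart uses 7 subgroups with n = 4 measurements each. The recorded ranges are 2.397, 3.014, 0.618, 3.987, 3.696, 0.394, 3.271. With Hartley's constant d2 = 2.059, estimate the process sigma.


R_bar = (2.397 + 3.014 + 0.618 + 3.987 + 3.696 + 0.394 + 3.271) / 7
R_bar = 17.377 / 7 = 2.4824286
sigma_hat = R_bar / d2 = 2.4824286 / 2.059 = 1.2056

1.2056


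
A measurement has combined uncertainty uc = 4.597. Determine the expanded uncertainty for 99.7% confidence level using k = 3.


U = k * uc
U = 3 * 4.597
U = 13.7910

13.7910


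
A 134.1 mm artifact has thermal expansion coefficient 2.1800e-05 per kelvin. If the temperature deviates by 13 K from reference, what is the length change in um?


dL = L * alpha * dT
= 134.1 * 2.1800e-05 * 13
= 0.0380039 mm
dL_um = 0.0380039 * 1000 = 38.0039 um

38.0039


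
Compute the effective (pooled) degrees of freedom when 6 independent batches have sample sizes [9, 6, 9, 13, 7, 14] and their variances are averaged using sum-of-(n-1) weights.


nu = sum_i (n_i - 1)
nu = ((9 - 1) + (6 - 1) + (9 - 1) + (13 - 1) + (7 - 1) + (14 - 1))
nu = 8 + 5 + 8 + 12 + 6 + 13
nu = 52

52


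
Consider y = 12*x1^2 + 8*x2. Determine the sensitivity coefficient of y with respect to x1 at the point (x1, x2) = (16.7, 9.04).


y = 12*x1^2 + 8*x2
dy/dx1 = 2*12*x1
Evaluate at x1 = 16.7: c1 = 24 * 16.7
c1 = 400.8000

400.8000


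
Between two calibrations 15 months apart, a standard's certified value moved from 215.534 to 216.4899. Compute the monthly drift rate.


rate = (v2 - v1) / months
= (216.4899 - 215.534) / 15
= 0.9559 / 15
= 0.0637

0.0637


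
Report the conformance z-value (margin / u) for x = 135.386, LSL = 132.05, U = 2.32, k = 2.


u = U / k = 2.32 / 2 = 1.16
margin = |LSL - x| = |132.05 - 135.386| = 3.336
z = margin / u = 3.336 / 1.16
z = 2.8759

2.8759


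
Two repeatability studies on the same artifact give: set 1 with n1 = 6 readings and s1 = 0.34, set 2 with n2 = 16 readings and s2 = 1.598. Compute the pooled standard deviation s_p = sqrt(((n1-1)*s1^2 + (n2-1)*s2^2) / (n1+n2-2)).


s_p = sqrt(((n1-1)*s1^2 + (n2-1)*s2^2) / (n1+n2-2))
numerator = (6-1)*0.34^2 + (16-1)*1.598^2 = 0.578 + 38.30406 = 38.88206
denominator = 6 + 16 - 2 = 20
s_p^2 = 38.88206 / 20 = 1.944103
s_p = sqrt(1.944103) = 1.3943

1.3943


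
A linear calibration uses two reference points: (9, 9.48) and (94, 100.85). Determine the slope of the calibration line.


slope = (y2 - y1) / (x2 - x1)
= (100.85 - 9.48) / (94 - 9)
= 91.3700 / 85
= 1.0749

1.0749


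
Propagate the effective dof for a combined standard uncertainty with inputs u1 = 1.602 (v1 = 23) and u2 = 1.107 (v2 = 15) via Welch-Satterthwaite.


uc = sqrt(u1^2 + u2^2) = sqrt(1.602^2 + 1.107^2) = 1.9472681
v_eff = uc^4 / (u1^4/v1 + u2^4/v2)
= 1.9472681^4 / (1.602^4/23 + 1.107^4/15)
= 14.37815 / 0.38648152
v_eff = 37.2027

37.2027


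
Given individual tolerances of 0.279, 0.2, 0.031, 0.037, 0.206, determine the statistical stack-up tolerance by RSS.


RSS = sqrt(0.279^2 + 0.2^2 + 0.031^2 + 0.037^2 + 0.206^2)
= sqrt(0.162607)
= 0.4032

0.4032


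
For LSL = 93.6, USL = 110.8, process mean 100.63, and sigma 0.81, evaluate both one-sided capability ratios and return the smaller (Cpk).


Cpu = (USL - mean) / (3*sigma) = (110.8 - 100.63) / (3*0.81) = 4.1852
Cpl = (mean - LSL) / (3*sigma) = (100.63 - 93.6) / (3*0.81) = 2.8930
Cpk = min(Cpu, Cpl) = 2.8930

2.8930


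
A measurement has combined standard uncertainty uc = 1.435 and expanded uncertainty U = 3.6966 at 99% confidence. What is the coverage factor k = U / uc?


k = U / uc
k = 3.6966 / 1.435
k = 2.576

2.576


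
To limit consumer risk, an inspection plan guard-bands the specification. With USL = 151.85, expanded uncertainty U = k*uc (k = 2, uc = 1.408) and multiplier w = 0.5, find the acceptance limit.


U = k * uc = 2 * 1.408 = 2.816
guard band g = w * U = 0.5 * 2.816 = 1.408
AL = USL - g = 151.85 - 1.408
AL = 150.4420

150.4420


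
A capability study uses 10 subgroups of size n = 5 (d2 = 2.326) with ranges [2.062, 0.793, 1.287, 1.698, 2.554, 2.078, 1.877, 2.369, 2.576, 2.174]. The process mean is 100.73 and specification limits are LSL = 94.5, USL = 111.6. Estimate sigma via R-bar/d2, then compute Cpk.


R_bar = (2.062 + 0.793 + 1.287 + 1.698 + 2.554 + 2.078 + 1.877 + 2.369 + 2.576 + 2.174) / 10 = 1.9468
sigma = R_bar / d2 = 1.9468 / 2.326 = 0.83697334
Cp = (USL - LSL)/(6*sigma) = (111.6 - 94.5)/(6*0.83697334) = 3.4051
Cpu = (111.6 - 100.73)/(3*0.83697334) = 4.3291
Cpl = (100.73 - 94.5)/(3*0.83697334) = 2.4812
Cpk = min(Cpu, Cpl) = 2.4812

2.4812


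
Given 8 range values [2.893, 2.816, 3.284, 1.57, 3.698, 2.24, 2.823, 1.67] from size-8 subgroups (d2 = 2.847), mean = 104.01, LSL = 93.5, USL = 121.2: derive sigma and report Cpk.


R_bar = (2.893 + 2.816 + 3.284 + 1.57 + 3.698 + 2.24 + 2.823 + 1.67) / 8 = 2.62425
sigma = R_bar / d2 = 2.62425 / 2.847 = 0.92175975
Cp = (USL - LSL)/(6*sigma) = (121.2 - 93.5)/(6*0.92175975) = 5.0085
Cpu = (121.2 - 104.01)/(3*0.92175975) = 6.2164
Cpl = (104.01 - 93.5)/(3*0.92175975) = 3.8007
Cpk = min(Cpu, Cpl) = 3.8007

3.8007


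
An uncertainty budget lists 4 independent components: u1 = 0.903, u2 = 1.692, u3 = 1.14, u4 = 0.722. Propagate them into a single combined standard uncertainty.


uc = sqrt(0.903^2 + 1.692^2 + 1.14^2 + 0.722^2)
uc = sqrt(5.499157)
uc = 2.3450

2.3450


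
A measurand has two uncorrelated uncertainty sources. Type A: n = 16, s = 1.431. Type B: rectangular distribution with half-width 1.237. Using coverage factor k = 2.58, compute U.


u_A = s / sqrt(n) = 1.431 / sqrt(16) = 0.35775
u_B = half_width / sqrt(3) = 1.237 / sqrt(3) = 0.71418228
uc = sqrt(u_A^2 + u_B^2) = sqrt(0.35775^2 + 0.71418228^2) = 0.79877493
U = k * uc = 2.58 * 0.79877493
U = 2.0608

2.0608


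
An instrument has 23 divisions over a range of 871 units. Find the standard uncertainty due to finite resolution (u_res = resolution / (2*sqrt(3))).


resolution = range / divisions
resolution = 871 / 23 = 37.869565
u_res = resolution / (2*sqrt(3))
u_res = 37.869565 / 3.4641016
u_res = 10.9320

10.9320


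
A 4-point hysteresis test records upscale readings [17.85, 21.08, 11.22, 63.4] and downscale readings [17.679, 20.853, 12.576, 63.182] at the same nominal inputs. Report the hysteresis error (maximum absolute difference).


|17.85 - 17.679| = 0.1710
|21.08 - 20.853| = 0.2270
|11.22 - 12.576| = 1.3560
|63.4 - 63.182| = 0.2180
hysteresis = max(diffs) = 1.3560

1.3560


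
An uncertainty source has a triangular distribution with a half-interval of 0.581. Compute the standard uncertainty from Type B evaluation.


u_B = half_width / sqrt(6)
u_B = 0.581 / 2.4494897
u_B = 0.2372

0.2372


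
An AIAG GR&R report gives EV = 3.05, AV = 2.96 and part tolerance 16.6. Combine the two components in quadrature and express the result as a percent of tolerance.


GRR = sqrt(EV^2 + AV^2) = sqrt(3.05^2 + 2.96^2) = 4.2501882
%GRR = GRR / tol * 100 = 4.2501882 / 16.6 * 100
%GRR = 25.6035

25.6035


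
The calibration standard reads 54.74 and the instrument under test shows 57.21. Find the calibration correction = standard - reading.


Correction = standard - reading
= 54.74 - 57.21
= -2.4700

-2.4700


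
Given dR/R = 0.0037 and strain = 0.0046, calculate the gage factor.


GF = (dR/R) / epsilon
= 0.0037 / 0.0046
= 0.8043

0.8043


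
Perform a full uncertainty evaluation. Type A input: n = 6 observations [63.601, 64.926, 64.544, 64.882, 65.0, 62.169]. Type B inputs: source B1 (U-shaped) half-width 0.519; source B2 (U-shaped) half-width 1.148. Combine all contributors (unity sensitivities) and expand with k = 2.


mean = (63.601 + 64.926 + 64.544 + 64.882 + 65.0 + 62.169) / 6 = 64.187
s = sqrt(sum((x - mean)^2)/(n-1)) = 1.1165379
u_A = s / sqrt(n) = 1.1165379 / sqrt(6) = 0.45582469
u_B1 = 0.519 / sqrt(2) = 0.36698842
u_B2 = 1.148 / sqrt(2) = 0.81175858
uc = sqrt(0.45582469^2 + 0.36698842^2 + 0.81175858^2) = 1.0007041
U = k * uc = 2 * 1.0007041
U = 2.0014

2.0014


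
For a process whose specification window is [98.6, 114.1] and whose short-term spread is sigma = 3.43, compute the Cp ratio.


Cp = (USL - LSL) / (6 * sigma)
= (114.1 - 98.6) / (6 * 3.43)
= 15.5000 / 20.5800
= 0.7532

0.7532


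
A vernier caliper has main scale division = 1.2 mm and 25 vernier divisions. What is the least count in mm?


LC = MSD / n_div
= 1.2 / 25
= 0.0480

0.0480


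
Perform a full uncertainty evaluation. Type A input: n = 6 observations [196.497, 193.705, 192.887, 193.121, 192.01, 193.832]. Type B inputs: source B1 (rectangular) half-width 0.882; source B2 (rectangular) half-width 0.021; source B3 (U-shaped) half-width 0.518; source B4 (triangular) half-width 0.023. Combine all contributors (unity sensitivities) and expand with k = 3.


mean = (196.497 + 193.705 + 192.887 + 193.121 + 192.01 + 193.832) / 6 = 193.6753333
s = sqrt(sum((x - mean)^2)/(n-1)) = 1.5290073
u_A = s / sqrt(n) = 1.5290073 / sqrt(6) = 0.62421462
u_B1 = 0.882 / sqrt(3) = 0.50922294
u_B2 = 0.021 / sqrt(3) = 0.012124356
u_B3 = 0.518 / sqrt(2) = 0.36628131
u_B4 = 0.023 / sqrt(6) = 0.0093897107
uc = sqrt(0.62421462^2 + 0.50922294^2 + 0.012124356^2 + 0.36628131^2 + 0.0093897107^2) = 0.88507009
U = k * uc = 3 * 0.88507009
U = 2.6552

2.6552


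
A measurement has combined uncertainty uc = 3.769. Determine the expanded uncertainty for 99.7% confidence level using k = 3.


U = k * uc
U = 3 * 3.769
U = 11.3070

11.3070


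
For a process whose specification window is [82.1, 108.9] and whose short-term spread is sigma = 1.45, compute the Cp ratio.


Cp = (USL - LSL) / (6 * sigma)
= (108.9 - 82.1) / (6 * 1.45)
= 26.8000 / 8.7000
= 3.0805

3.0805


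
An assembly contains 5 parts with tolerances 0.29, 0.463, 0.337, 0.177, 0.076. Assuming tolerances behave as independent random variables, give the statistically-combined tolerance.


RSS = sqrt(0.29^2 + 0.463^2 + 0.337^2 + 0.177^2 + 0.076^2)
= sqrt(0.449143)
= 0.6702

0.6702


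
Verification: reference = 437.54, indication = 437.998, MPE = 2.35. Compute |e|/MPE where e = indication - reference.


e = indication - reference = 437.998 - 437.54 = 0.4580
|e| = 0.4580
ratio = |e| / MPE = 0.4580 / 2.35
ratio = 0.1949

0.1949


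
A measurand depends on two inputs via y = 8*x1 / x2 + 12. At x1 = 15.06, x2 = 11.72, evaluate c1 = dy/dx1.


y = 8*x1 / x2 + 12
dy/dx1 = 8/x2
Evaluate at x2 = 11.72: c1 = 8 / 11.72
c1 = 0.6826

0.6826


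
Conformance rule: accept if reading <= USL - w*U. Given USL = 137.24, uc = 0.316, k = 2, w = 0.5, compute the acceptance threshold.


U = k * uc = 2 * 0.316 = 0.632
guard band g = w * U = 0.5 * 0.632 = 0.316
AL = USL - g = 137.24 - 0.316
AL = 136.9240

136.9240


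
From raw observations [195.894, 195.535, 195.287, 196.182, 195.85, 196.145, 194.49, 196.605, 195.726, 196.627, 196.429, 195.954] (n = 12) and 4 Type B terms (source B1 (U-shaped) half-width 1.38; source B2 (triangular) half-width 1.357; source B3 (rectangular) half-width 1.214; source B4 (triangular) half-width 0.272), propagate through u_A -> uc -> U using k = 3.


mean = (195.894 + 195.535 + 195.287 + 196.182 + 195.85 + 196.145 + 194.49 + 196.605 + 195.726 + 196.627 + 196.429 + 195.954) / 12 = 195.8936667
s = sqrt(sum((x - mean)^2)/(n-1)) = 0.60130802
u_A = s / sqrt(n) = 0.60130802 / sqrt(12) = 0.17358267
u_B1 = 1.38 / sqrt(2) = 0.97580736
u_B2 = 1.357 / sqrt(6) = 0.55399293
u_B3 = 1.214 / sqrt(3) = 0.70090323
u_B4 = 0.272 / sqrt(6) = 0.11104354
uc = sqrt(0.17358267^2 + 0.97580736^2 + 0.55399293^2 + 0.70090323^2 + 0.11104354^2) = 1.3389679
U = k * uc = 3 * 1.3389679
U = 4.0169

4.0169


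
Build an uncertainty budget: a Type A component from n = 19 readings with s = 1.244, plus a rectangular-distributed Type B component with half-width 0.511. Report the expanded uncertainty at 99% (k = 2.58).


u_A = s / sqrt(n) = 1.244 / sqrt(19) = 0.28539317
u_B = half_width / sqrt(3) = 0.511 / sqrt(3) = 0.29502599
uc = sqrt(u_A^2 + u_B^2) = sqrt(0.28539317^2 + 0.29502599^2) = 0.41047484
U = k * uc = 2.58 * 0.41047484
U = 1.0590

1.0590


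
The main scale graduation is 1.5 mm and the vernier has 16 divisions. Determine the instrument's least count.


LC = MSD / n_div
= 1.5 / 16
= 0.0938

0.0938


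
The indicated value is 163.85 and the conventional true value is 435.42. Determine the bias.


Systematic error = measured - true
= 163.85 - 435.42
= -271.5700

-271.5700


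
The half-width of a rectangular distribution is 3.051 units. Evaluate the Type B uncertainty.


u_B = half_width / sqrt(3)
u_B = 3.051 / 1.7320508
u_B = 1.7615

1.7615


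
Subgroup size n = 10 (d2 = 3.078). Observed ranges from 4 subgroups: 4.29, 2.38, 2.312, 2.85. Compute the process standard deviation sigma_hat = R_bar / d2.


R_bar = (4.29 + 2.38 + 2.312 + 2.85) / 4
R_bar = 11.832 / 4 = 2.958
sigma_hat = R_bar / d2 = 2.958 / 3.078 = 0.9610

0.9610


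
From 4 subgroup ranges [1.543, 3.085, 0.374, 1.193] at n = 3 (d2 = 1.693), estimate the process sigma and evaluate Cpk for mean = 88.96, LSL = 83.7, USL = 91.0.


R_bar = (1.543 + 3.085 + 0.374 + 1.193) / 4 = 1.54875
sigma = R_bar / d2 = 1.54875 / 1.693 = 0.91479622
Cp = (USL - LSL)/(6*sigma) = (91.0 - 83.7)/(6*0.91479622) = 1.3300
Cpu = (91.0 - 88.96)/(3*0.91479622) = 0.7433
Cpl = (88.96 - 83.7)/(3*0.91479622) = 1.9166
Cpk = min(Cpu, Cpl) = 0.7433

0.7433
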